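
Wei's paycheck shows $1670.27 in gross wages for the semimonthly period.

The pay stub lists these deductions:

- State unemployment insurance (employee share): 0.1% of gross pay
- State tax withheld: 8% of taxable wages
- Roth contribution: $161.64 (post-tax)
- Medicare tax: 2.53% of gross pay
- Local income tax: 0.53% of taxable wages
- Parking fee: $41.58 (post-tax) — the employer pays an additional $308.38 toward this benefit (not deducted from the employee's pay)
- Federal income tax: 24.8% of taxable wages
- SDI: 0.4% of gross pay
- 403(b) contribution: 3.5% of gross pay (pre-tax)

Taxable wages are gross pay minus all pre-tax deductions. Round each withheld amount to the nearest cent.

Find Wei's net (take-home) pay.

403(b) contribution: $1670.27 × 0.035 = $58.46
Taxable wages = $1670.27 − $58.46 = $1611.81
Federal income tax: $1611.81 × 0.248 = $399.73
Local income tax: $1611.81 × 0.0053 = $8.54
State tax withheld: $1611.81 × 0.08 = $128.94
SDI: $1670.27 × 0.004 = $6.68
Medicare tax: $1670.27 × 0.0253 = $42.26
State unemployment insurance (employee share): $1670.27 × 0.001 = $1.67
Roth contribution: $161.64
Parking fee: $41.58
(Employer's $308.38 toward parking fee is not withheld from the employee.)
Total deductions = $58.46 + $399.73 + $8.54 + $128.94 + $6.68 + $42.26 + $1.67 + $161.64 + $41.58 = $849.50
Net pay = $1670.27 − $849.50 = $820.77

$820.77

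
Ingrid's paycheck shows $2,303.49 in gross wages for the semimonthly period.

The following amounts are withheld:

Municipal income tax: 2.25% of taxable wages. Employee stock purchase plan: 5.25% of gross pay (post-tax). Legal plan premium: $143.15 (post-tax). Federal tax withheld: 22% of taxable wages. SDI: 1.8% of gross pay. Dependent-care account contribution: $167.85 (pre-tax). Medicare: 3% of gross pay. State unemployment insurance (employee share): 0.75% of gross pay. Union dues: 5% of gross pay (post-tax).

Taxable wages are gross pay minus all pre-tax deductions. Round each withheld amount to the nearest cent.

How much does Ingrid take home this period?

Dependent-care account contribution: $167.85
Taxable wages = $2,303.49 − $167.85 = $2,135.64
Municipal income tax: $2,135.64 × 0.0225 = $48.05
Federal tax withheld: $2,135.64 × 0.22 = $469.84
SDI: $2,303.49 × 0.018 = $41.46
State unemployment insurance (employee share): $2,303.49 × 0.0075 = $17.28
Medicare: $2,303.49 × 0.03 = $69.10
Employee stock purchase plan: $2,303.49 × 0.0525 = $120.93
Legal plan premium: $143.15
Union dues: $2,303.49 × 0.05 = $115.17
Total deductions = $167.85 + $48.05 + $469.84 + $41.46 + $17.28 + $69.10 + $120.93 + $143.15 + $115.17 = $1,192.83
Net pay = $2,303.49 − $1,192.83 = $1,110.66

$1,110.66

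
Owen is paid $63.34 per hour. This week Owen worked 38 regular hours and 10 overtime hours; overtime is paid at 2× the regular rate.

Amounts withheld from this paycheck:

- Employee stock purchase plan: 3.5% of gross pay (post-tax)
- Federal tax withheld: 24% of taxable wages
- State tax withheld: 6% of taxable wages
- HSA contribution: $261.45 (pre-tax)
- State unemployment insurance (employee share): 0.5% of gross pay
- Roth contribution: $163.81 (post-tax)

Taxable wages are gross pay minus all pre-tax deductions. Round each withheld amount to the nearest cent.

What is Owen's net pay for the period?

$2,077.83

Regular pay: 38 × $63.34 = $2,406.92
Overtime pay: 10 × $63.34 × 2 = $1,266.80
Gross pay = $2,406.92 + $1,266.80 = $3,673.72
HSA contribution: $261.45
Taxable wages = $3,673.72 − $261.45 = $3,412.27
Federal tax withheld: $3,412.27 × 0.24 = $818.94
State tax withheld: $3,412.27 × 0.06 = $204.74
State unemployment insurance (employee share): $3,673.72 × 0.005 = $18.37
Roth contribution: $163.81
Employee stock purchase plan: $3,673.72 × 0.035 = $128.58
Total deductions = $261.45 + $818.94 + $204.74 + $18.37 + $163.81 + $128.58 = $1,595.89
Net pay = $3,673.72 − $1,595.89 = $2,077.83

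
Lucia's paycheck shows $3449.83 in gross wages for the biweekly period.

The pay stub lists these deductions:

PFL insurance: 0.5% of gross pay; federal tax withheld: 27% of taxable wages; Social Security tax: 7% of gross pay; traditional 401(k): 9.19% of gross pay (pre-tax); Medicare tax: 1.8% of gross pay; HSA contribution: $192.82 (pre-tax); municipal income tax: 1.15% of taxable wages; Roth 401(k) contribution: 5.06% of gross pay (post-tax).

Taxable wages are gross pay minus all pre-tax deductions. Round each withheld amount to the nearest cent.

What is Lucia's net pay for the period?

$1616.97

Traditional 401(k): $3449.83 × 0.0919 = $317.04
HSA contribution: $192.82
Pre-tax total = $317.04 + $192.82 = $509.86
Taxable wages = $3449.83 − $509.86 = $2939.97
Federal tax withheld: $2939.97 × 0.27 = $793.79
Municipal income tax: $2939.97 × 0.0115 = $33.81
Medicare tax: $3449.83 × 0.018 = $62.10
Social Security tax: $3449.83 × 0.07 = $241.49
PFL insurance: $3449.83 × 0.005 = $17.25
Roth 401(k) contribution: $3449.83 × 0.0506 = $174.56
Total deductions = $317.04 + $192.82 + $793.79 + $33.81 + $62.10 + $241.49 + $17.25 + $174.56 = $1832.86
Net pay = $3449.83 − $1832.86 = $1616.97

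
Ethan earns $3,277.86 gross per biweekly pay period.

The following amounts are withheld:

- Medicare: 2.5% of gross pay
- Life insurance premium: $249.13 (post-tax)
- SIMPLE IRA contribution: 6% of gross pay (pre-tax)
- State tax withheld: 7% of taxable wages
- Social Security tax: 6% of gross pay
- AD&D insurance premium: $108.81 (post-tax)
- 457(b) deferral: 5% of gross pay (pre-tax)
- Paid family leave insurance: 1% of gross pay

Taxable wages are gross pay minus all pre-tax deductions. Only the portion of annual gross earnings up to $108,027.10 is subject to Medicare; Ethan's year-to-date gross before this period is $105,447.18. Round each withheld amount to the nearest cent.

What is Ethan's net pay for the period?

457(b) deferral: $3,277.86 × 0.05 = $163.89
SIMPLE IRA contribution: $3,277.86 × 0.06 = $196.67
Pre-tax total = $163.89 + $196.67 = $360.56
Taxable wages = $3,277.86 − $360.56 = $2,917.30
State tax withheld: $2,917.30 × 0.07 = $204.21
Social Security tax: $3,277.86 × 0.06 = $196.67
Medicare: only $108,027.10 − $105,447.18 = $2,579.92 of this check is subject → $2,579.92 × 0.025 = $64.50
Paid family leave insurance: $3,277.86 × 0.01 = $32.78
AD&D insurance premium: $108.81
Life insurance premium: $249.13
Total deductions = $163.89 + $196.67 + $204.21 + $196.67 + $64.50 + $32.78 + $108.81 + $249.13 = $1,216.66
Net pay = $3,277.86 − $1,216.66 = $2,061.20

$2,061.20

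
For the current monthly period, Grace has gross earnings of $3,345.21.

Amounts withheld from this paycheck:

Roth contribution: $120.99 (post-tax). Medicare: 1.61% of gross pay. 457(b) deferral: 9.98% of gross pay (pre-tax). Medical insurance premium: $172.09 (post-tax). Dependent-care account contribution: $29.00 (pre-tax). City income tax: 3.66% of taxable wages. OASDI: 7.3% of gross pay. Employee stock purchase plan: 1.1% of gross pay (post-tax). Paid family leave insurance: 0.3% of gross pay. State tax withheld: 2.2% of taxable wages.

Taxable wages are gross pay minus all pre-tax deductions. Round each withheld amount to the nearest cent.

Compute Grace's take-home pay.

Dependent-care account contribution: $29.00
457(b) deferral: $3,345.21 × 0.0998 = $333.85
Pre-tax total = $29.00 + $333.85 = $362.85
Taxable wages = $3,345.21 − $362.85 = $2,982.36
State tax withheld: $2,982.36 × 0.022 = $65.61
City income tax: $2,982.36 × 0.0366 = $109.15
OASDI: $3,345.21 × 0.073 = $244.20
Medicare: $3,345.21 × 0.0161 = $53.86
Paid family leave insurance: $3,345.21 × 0.003 = $10.04
Roth contribution: $120.99
Employee stock purchase plan: $3,345.21 × 0.011 = $36.80
Medical insurance premium: $172.09
Total deductions = $29.00 + $333.85 + $65.61 + $109.15 + $244.20 + $53.86 + $10.04 + $120.99 + $36.80 + $172.09 = $1,175.59
Net pay = $3,345.21 − $1,175.59 = $2,169.62

$2,169.62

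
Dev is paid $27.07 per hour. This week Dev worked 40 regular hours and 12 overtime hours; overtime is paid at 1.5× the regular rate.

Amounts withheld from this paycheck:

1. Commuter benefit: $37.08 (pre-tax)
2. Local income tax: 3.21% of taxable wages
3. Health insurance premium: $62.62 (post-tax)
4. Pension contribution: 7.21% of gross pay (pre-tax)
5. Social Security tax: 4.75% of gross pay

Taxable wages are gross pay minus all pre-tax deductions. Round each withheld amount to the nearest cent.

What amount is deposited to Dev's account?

$1237.01

Regular pay: 40 × $27.07 = $1082.80
Overtime pay: 12 × $27.07 × 1.5 = $487.26
Gross pay = $1082.80 + $487.26 = $1570.06
Pension contribution: $1570.06 × 0.0721 = $113.20
Commuter benefit: $37.08
Pre-tax total = $113.20 + $37.08 = $150.28
Taxable wages = $1570.06 − $150.28 = $1419.78
Local income tax: $1419.78 × 0.0321 = $45.57
Social Security tax: $1570.06 × 0.0475 = $74.58
Health insurance premium: $62.62
Total deductions = $113.20 + $37.08 + $45.57 + $74.58 + $62.62 = $333.05
Net pay = $1570.06 − $333.05 = $1237.01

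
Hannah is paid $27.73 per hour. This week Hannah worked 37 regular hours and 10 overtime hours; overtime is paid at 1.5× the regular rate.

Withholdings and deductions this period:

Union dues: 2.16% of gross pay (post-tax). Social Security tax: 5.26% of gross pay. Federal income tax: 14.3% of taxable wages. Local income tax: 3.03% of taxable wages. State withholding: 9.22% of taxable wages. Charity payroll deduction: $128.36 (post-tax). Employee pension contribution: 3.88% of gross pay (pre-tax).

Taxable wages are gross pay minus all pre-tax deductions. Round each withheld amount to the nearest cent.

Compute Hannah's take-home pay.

Regular pay: 37 × $27.73 = $1,026.01
Overtime pay: 10 × $27.73 × 1.5 = $415.95
Gross pay = $1,026.01 + $415.95 = $1,441.96
Employee pension contribution: $1,441.96 × 0.0388 = $55.95
Taxable wages = $1,441.96 − $55.95 = $1,386.01
Federal income tax: $1,386.01 × 0.143 = $198.20
Local income tax: $1,386.01 × 0.0303 = $42.00
State withholding: $1,386.01 × 0.0922 = $127.79
Social Security tax: $1,441.96 × 0.0526 = $75.85
Charity payroll deduction: $128.36
Union dues: $1,441.96 × 0.0216 = $31.15
Total deductions = $55.95 + $198.20 + $42.00 + $127.79 + $75.85 + $128.36 + $31.15 = $659.30
Net pay = $1,441.96 − $659.30 = $782.66

$782.66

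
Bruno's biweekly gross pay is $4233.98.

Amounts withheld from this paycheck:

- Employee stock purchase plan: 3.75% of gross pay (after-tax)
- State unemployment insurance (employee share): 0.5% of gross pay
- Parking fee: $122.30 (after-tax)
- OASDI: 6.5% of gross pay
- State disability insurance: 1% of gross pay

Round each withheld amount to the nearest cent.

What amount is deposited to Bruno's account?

$3614.19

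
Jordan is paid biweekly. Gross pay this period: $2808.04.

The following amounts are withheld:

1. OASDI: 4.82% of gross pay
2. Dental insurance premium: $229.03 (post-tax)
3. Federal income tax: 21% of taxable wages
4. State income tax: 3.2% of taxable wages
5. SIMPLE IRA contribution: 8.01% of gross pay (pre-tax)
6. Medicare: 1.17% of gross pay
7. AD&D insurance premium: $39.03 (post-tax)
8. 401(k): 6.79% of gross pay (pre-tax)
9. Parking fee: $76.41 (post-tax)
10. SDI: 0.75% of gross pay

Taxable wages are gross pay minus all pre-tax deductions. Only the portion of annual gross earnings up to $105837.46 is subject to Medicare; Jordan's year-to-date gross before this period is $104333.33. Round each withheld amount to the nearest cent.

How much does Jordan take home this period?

$1295.00

SIMPLE IRA contribution: $2808.04 × 0.0801 = $224.92
401(k): $2808.04 × 0.0679 = $190.67
Pre-tax total = $224.92 + $190.67 = $415.59
Taxable wages = $2808.04 − $415.59 = $2392.45
State income tax: $2392.45 × 0.032 = $76.56
Federal income tax: $2392.45 × 0.21 = $502.41
Medicare: only $105837.46 − $104333.33 = $1504.13 of this check is subject → $1504.13 × 0.0117 = $17.60
OASDI: $2808.04 × 0.0482 = $135.35
SDI: $2808.04 × 0.0075 = $21.06
AD&D insurance premium: $39.03
Dental insurance premium: $229.03
Parking fee: $76.41
Total deductions = $224.92 + $190.67 + $76.56 + $502.41 + $17.60 + $135.35 + $21.06 + $39.03 + $229.03 + $76.41 = $1513.04
Net pay = $2808.04 − $1513.04 = $1295.00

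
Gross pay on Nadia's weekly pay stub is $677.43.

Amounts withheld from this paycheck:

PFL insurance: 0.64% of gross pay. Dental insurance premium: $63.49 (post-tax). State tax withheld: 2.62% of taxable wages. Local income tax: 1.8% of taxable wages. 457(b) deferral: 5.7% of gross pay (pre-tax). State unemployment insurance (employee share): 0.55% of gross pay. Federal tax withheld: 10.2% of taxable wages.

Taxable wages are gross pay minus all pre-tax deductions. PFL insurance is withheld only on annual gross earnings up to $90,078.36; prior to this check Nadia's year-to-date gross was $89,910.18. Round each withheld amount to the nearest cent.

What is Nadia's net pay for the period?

$477.12

457(b) deferral: $677.43 × 0.057 = $38.61
Taxable wages = $677.43 − $38.61 = $638.82
Local income tax: $638.82 × 0.018 = $11.50
Federal tax withheld: $638.82 × 0.102 = $65.16
State tax withheld: $638.82 × 0.0262 = $16.74
PFL insurance: only $90,078.36 − $89,910.18 = $168.18 of this check is subject → $168.18 × 0.0064 = $1.08
State unemployment insurance (employee share): $677.43 × 0.0055 = $3.73
Dental insurance premium: $63.49
Total deductions = $38.61 + $11.50 + $65.16 + $16.74 + $1.08 + $3.73 + $63.49 = $200.31
Net pay = $677.43 − $200.31 = $477.12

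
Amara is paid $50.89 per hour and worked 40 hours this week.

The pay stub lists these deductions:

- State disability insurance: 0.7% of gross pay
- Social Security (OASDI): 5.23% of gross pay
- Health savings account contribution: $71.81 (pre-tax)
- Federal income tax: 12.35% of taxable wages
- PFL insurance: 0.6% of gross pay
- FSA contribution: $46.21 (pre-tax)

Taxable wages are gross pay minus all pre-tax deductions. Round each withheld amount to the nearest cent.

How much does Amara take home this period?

Gross pay: 40 × $50.89 = $2,035.60
FSA contribution: $46.21
Health savings account contribution: $71.81
Pre-tax total = $46.21 + $71.81 = $118.02
Taxable wages = $2,035.60 − $118.02 = $1,917.58
Federal income tax: $1,917.58 × 0.1235 = $236.82
State disability insurance: $2,035.60 × 0.007 = $14.25
PFL insurance: $2,035.60 × 0.006 = $12.21
Social Security (OASDI): $2,035.60 × 0.0523 = $106.46
Total deductions = $46.21 + $71.81 + $236.82 + $14.25 + $12.21 + $106.46 = $487.76
Net pay = $2,035.60 − $487.76 = $1,547.84

$1,547.84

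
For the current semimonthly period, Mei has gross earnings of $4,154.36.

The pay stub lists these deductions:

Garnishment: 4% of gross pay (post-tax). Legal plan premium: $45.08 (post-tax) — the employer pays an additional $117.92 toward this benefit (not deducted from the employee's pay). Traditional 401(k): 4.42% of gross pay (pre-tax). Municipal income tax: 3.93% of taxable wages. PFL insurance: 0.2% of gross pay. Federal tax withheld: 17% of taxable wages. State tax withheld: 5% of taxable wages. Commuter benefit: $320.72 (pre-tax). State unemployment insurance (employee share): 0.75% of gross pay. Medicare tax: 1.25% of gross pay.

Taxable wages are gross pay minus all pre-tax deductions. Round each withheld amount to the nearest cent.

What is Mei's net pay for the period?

Commuter benefit: $320.72
Traditional 401(k): $4,154.36 × 0.0442 = $183.62
Pre-tax total = $320.72 + $183.62 = $504.34
Taxable wages = $4,154.36 − $504.34 = $3,650.02
State tax withheld: $3,650.02 × 0.05 = $182.50
Federal tax withheld: $3,650.02 × 0.17 = $620.50
Municipal income tax: $3,650.02 × 0.0393 = $143.45
PFL insurance: $4,154.36 × 0.002 = $8.31
State unemployment insurance (employee share): $4,154.36 × 0.0075 = $31.16
Medicare tax: $4,154.36 × 0.0125 = $51.93
Legal plan premium: $45.08
Garnishment: $4,154.36 × 0.04 = $166.17
(Employer's $117.92 toward legal plan premium is not withheld from the employee.)
Total deductions = $320.72 + $183.62 + $182.50 + $620.50 + $143.45 + $8.31 + $31.16 + $51.93 + $45.08 + $166.17 = $1,753.44
Net pay = $4,154.36 − $1,753.44 = $2,400.92

$2,400.92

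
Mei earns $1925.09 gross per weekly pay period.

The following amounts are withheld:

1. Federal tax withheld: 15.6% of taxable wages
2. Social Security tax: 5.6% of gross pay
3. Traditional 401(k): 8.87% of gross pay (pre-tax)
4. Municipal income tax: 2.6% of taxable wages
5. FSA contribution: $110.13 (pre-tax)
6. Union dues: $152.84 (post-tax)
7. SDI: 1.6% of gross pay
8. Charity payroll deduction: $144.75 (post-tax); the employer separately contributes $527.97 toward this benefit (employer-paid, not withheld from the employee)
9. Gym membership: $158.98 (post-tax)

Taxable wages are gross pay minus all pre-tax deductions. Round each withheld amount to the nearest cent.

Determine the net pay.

$749.77

Traditional 401(k): $1925.09 × 0.0887 = $170.76
FSA contribution: $110.13
Pre-tax total = $170.76 + $110.13 = $280.89
Taxable wages = $1925.09 − $280.89 = $1644.20
Municipal income tax: $1644.20 × 0.026 = $42.75
Federal tax withheld: $1644.20 × 0.156 = $256.50
SDI: $1925.09 × 0.016 = $30.80
Social Security tax: $1925.09 × 0.056 = $107.81
Gym membership: $158.98
Union dues: $152.84
Charity payroll deduction: $144.75
(Employer's $527.97 toward charity payroll deduction is not withheld from the employee.)
Total deductions = $170.76 + $110.13 + $42.75 + $256.50 + $30.80 + $107.81 + $158.98 + $152.84 + $144.75 = $1175.32
Net pay = $1925.09 − $1175.32 = $749.77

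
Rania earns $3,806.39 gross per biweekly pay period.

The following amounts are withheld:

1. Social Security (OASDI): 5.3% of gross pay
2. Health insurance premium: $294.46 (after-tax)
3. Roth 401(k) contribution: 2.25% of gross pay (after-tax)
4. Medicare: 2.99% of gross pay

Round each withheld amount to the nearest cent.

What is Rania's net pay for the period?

Social Security (OASDI): $3,806.39 × 0.053 = $201.74
Medicare: $3,806.39 × 0.0299 = $113.81
Health insurance premium: $294.46
Roth 401(k) contribution: $3,806.39 × 0.0225 = $85.64
Total deductions = $201.74 + $113.81 + $294.46 + $85.64 = $695.65
Net pay = $3,806.39 − $695.65 = $3,110.74

$3,110.74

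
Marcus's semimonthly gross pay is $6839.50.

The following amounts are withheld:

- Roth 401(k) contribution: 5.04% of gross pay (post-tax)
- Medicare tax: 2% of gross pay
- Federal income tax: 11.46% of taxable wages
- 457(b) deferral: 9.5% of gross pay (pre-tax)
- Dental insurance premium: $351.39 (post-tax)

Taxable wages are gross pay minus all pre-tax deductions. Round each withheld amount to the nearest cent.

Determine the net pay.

457(b) deferral: $6839.50 × 0.095 = $649.75
Taxable wages = $6839.50 − $649.75 = $6189.75
Federal income tax: $6189.75 × 0.1146 = $709.35
Medicare tax: $6839.50 × 0.02 = $136.79
Dental insurance premium: $351.39
Roth 401(k) contribution: $6839.50 × 0.0504 = $344.71
Total deductions = $649.75 + $709.35 + $136.79 + $351.39 + $344.71 = $2191.99
Net pay = $6839.50 − $2191.99 = $4647.51

$4647.51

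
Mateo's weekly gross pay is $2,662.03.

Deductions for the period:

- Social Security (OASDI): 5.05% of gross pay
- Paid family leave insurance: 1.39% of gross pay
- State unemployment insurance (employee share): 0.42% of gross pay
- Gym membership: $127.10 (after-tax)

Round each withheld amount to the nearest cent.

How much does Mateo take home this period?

$2,352.32

State unemployment insurance (employee share): $2,662.03 × 0.0042 = $11.18
Paid family leave insurance: $2,662.03 × 0.0139 = $37.00
Social Security (OASDI): $2,662.03 × 0.0505 = $134.43
Gym membership: $127.10
Total deductions = $11.18 + $37.00 + $134.43 + $127.10 = $309.71
Net pay = $2,662.03 − $309.71 = $2,352.32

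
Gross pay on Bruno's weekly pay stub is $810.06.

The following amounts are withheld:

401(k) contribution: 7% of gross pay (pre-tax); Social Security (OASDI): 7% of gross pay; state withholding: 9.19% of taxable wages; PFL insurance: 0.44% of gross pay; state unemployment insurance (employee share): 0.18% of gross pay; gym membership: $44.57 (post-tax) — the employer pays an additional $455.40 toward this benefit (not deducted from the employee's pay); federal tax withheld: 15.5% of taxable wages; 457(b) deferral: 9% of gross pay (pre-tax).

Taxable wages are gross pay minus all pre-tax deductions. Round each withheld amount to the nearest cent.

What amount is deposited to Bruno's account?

$406.16

457(b) deferral: $810.06 × 0.09 = $72.91
401(k) contribution: $810.06 × 0.07 = $56.70
Pre-tax total = $72.91 + $56.70 = $129.61
Taxable wages = $810.06 − $129.61 = $680.45
Federal tax withheld: $680.45 × 0.155 = $105.47
State withholding: $680.45 × 0.0919 = $62.53
State unemployment insurance (employee share): $810.06 × 0.0018 = $1.46
Social Security (OASDI): $810.06 × 0.07 = $56.70
PFL insurance: $810.06 × 0.0044 = $3.56
Gym membership: $44.57
(Employer's $455.40 toward gym membership is not withheld from the employee.)
Total deductions = $72.91 + $56.70 + $105.47 + $62.53 + $1.46 + $56.70 + $3.56 + $44.57 = $403.90
Net pay = $810.06 − $403.90 = $406.16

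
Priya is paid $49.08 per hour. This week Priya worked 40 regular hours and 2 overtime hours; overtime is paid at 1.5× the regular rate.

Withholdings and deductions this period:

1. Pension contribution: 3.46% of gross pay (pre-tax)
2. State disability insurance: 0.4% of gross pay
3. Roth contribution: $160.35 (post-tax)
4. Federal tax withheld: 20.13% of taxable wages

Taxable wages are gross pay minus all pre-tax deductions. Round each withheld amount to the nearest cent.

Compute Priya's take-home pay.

Regular pay: 40 × $49.08 = $1,963.20
Overtime pay: 2 × $49.08 × 1.5 = $147.24
Gross pay = $1,963.20 + $147.24 = $2,110.44
Pension contribution: $2,110.44 × 0.0346 = $73.02
Taxable wages = $2,110.44 − $73.02 = $2,037.42
Federal tax withheld: $2,037.42 × 0.2013 = $410.13
State disability insurance: $2,110.44 × 0.004 = $8.44
Roth contribution: $160.35
Total deductions = $73.02 + $410.13 + $8.44 + $160.35 = $651.94
Net pay = $2,110.44 − $651.94 = $1,458.50

$1,458.50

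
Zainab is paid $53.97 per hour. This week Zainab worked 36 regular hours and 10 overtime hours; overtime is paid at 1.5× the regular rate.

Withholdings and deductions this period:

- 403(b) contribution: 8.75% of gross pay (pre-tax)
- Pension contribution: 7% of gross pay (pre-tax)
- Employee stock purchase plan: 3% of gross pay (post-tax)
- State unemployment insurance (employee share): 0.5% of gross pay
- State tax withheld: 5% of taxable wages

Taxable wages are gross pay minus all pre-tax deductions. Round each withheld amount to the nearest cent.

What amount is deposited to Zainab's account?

$2,106.68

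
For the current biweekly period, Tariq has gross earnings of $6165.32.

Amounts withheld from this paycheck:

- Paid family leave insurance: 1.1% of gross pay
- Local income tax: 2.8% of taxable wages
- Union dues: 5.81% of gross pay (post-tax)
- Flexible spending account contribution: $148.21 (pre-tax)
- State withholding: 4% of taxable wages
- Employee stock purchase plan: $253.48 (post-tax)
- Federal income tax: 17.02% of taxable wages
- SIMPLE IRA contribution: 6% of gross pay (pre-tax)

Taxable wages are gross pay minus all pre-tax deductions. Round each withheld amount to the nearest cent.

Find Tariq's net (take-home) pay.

Flexible spending account contribution: $148.21
SIMPLE IRA contribution: $6165.32 × 0.06 = $369.92
Pre-tax total = $148.21 + $369.92 = $518.13
Taxable wages = $6165.32 − $518.13 = $5647.19
Local income tax: $5647.19 × 0.028 = $158.12
Federal income tax: $5647.19 × 0.1702 = $961.15
State withholding: $5647.19 × 0.04 = $225.89
Paid family leave insurance: $6165.32 × 0.011 = $67.82
Employee stock purchase plan: $253.48
Union dues: $6165.32 × 0.0581 = $358.21
Total deductions = $148.21 + $369.92 + $158.12 + $961.15 + $225.89 + $67.82 + $253.48 + $358.21 = $2542.80
Net pay = $6165.32 − $2542.80 = $3622.52

$3622.52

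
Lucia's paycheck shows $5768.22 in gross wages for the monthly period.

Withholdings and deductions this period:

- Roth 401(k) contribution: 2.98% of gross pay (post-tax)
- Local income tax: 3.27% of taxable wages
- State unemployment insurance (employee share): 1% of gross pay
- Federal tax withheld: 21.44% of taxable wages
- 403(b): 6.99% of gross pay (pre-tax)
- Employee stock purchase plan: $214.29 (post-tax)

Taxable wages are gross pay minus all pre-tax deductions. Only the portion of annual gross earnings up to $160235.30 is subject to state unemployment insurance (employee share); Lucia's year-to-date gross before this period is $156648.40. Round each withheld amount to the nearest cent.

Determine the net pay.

403(b): $5768.22 × 0.0699 = $403.20
Taxable wages = $5768.22 − $403.20 = $5365.02
Local income tax: $5365.02 × 0.0327 = $175.44
Federal tax withheld: $5365.02 × 0.2144 = $1150.26
State unemployment insurance (employee share): only $160235.30 − $156648.40 = $3586.90 of this check is subject → $3586.90 × 0.01 = $35.87
Employee stock purchase plan: $214.29
Roth 401(k) contribution: $5768.22 × 0.0298 = $171.89
Total deductions = $403.20 + $175.44 + $1150.26 + $35.87 + $214.29 + $171.89 = $2150.95
Net pay = $5768.22 − $2150.95 = $3617.27

$3617.27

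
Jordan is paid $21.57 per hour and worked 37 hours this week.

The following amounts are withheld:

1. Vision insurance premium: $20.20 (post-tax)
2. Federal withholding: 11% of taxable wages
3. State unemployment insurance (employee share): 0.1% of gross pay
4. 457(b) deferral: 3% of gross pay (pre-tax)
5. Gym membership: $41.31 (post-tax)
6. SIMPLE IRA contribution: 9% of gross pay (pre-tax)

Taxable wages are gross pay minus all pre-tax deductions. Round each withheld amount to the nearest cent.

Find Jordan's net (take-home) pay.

$562.75

Gross pay: 37 × $21.57 = $798.09
457(b) deferral: $798.09 × 0.03 = $23.94
SIMPLE IRA contribution: $798.09 × 0.09 = $71.83
Pre-tax total = $23.94 + $71.83 = $95.77
Taxable wages = $798.09 − $95.77 = $702.32
Federal withholding: $702.32 × 0.11 = $77.26
State unemployment insurance (employee share): $798.09 × 0.001 = $0.80
Gym membership: $41.31
Vision insurance premium: $20.20
Total deductions = $23.94 + $71.83 + $77.26 + $0.80 + $41.31 + $20.20 = $235.34
Net pay = $798.09 − $235.34 = $562.75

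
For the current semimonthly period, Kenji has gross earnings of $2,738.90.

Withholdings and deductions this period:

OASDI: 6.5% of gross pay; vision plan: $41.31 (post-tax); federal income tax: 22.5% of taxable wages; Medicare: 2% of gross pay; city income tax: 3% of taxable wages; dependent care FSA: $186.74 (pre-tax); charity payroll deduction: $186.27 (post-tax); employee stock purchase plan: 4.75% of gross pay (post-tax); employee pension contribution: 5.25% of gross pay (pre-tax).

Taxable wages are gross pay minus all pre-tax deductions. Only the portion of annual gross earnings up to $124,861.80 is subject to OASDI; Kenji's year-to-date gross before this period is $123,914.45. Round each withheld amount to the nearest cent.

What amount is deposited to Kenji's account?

$1,320.20

Employee pension contribution: $2,738.90 × 0.0525 = $143.79
Dependent care FSA: $186.74
Pre-tax total = $143.79 + $186.74 = $330.53
Taxable wages = $2,738.90 − $330.53 = $2,408.37
City income tax: $2,408.37 × 0.03 = $72.25
Federal income tax: $2,408.37 × 0.225 = $541.88
Medicare: $2,738.90 × 0.02 = $54.78
OASDI: only $124,861.80 − $123,914.45 = $947.35 of this check is subject → $947.35 × 0.065 = $61.58
Employee stock purchase plan: $2,738.90 × 0.0475 = $130.10
Charity payroll deduction: $186.27
Vision plan: $41.31
Total deductions = $143.79 + $186.74 + $72.25 + $541.88 + $54.78 + $61.58 + $130.10 + $186.27 + $41.31 = $1,418.70
Net pay = $2,738.90 − $1,418.70 = $1,320.20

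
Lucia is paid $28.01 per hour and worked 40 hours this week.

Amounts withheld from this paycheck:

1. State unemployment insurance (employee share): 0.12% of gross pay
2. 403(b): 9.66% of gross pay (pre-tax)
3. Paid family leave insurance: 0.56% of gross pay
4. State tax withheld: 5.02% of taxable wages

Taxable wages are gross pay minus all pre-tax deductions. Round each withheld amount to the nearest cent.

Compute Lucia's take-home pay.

$953.75

Gross pay: 40 × $28.01 = $1,120.40
403(b): $1,120.40 × 0.0966 = $108.23
Taxable wages = $1,120.40 − $108.23 = $1,012.17
State tax withheld: $1,012.17 × 0.0502 = $50.81
Paid family leave insurance: $1,120.40 × 0.0056 = $6.27
State unemployment insurance (employee share): $1,120.40 × 0.0012 = $1.34
Total deductions = $108.23 + $50.81 + $6.27 + $1.34 = $166.65
Net pay = $1,120.40 − $166.65 = $953.75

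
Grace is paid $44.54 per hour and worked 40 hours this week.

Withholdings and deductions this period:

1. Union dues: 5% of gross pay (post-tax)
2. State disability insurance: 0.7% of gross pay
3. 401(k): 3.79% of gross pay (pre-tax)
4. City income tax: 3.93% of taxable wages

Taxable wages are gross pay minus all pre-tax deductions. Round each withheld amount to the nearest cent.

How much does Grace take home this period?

$1,545.17

Gross pay: 40 × $44.54 = $1,781.60
401(k): $1,781.60 × 0.0379 = $67.52
Taxable wages = $1,781.60 − $67.52 = $1,714.08
City income tax: $1,714.08 × 0.0393 = $67.36
State disability insurance: $1,781.60 × 0.007 = $12.47
Union dues: $1,781.60 × 0.05 = $89.08
Total deductions = $67.52 + $67.36 + $12.47 + $89.08 = $236.43
Net pay = $1,781.60 − $236.43 = $1,545.17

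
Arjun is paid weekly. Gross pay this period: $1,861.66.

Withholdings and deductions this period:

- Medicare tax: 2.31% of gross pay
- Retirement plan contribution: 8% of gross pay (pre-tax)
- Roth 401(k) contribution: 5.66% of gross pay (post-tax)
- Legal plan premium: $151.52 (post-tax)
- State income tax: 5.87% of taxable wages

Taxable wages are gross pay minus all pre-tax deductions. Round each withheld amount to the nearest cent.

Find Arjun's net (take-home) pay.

Retirement plan contribution: $1,861.66 × 0.08 = $148.93
Taxable wages = $1,861.66 − $148.93 = $1,712.73
State income tax: $1,712.73 × 0.0587 = $100.54
Medicare tax: $1,861.66 × 0.0231 = $43.00
Roth 401(k) contribution: $1,861.66 × 0.0566 = $105.37
Legal plan premium: $151.52
Total deductions = $148.93 + $100.54 + $43.00 + $105.37 + $151.52 = $549.36
Net pay = $1,861.66 − $549.36 = $1,312.30

$1,312.30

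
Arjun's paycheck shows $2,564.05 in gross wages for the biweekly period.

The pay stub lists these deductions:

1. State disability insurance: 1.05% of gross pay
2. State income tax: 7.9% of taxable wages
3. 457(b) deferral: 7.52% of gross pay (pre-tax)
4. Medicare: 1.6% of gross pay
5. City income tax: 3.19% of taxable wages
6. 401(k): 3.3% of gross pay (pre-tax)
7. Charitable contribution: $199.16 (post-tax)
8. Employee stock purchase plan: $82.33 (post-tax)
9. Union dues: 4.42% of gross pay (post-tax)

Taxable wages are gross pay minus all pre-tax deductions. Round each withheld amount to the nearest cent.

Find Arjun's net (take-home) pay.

401(k): $2,564.05 × 0.033 = $84.61
457(b) deferral: $2,564.05 × 0.0752 = $192.82
Pre-tax total = $84.61 + $192.82 = $277.43
Taxable wages = $2,564.05 − $277.43 = $2,286.62
State income tax: $2,286.62 × 0.079 = $180.64
City income tax: $2,286.62 × 0.0319 = $72.94
State disability insurance: $2,564.05 × 0.0105 = $26.92
Medicare: $2,564.05 × 0.016 = $41.02
Employee stock purchase plan: $82.33
Union dues: $2,564.05 × 0.0442 = $113.33
Charitable contribution: $199.16
Total deductions = $84.61 + $192.82 + $180.64 + $72.94 + $26.92 + $41.02 + $82.33 + $113.33 + $199.16 = $993.77
Net pay = $2,564.05 − $993.77 = $1,570.28

$1,570.28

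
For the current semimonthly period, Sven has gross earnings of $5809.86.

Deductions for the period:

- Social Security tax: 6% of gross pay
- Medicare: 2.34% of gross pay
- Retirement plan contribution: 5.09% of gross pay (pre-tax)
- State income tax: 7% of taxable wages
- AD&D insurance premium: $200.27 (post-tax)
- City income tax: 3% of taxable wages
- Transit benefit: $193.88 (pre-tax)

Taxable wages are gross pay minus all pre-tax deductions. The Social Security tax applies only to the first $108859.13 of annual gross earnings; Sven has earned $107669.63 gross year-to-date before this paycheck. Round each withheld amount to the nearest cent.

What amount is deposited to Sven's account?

Retirement plan contribution: $5809.86 × 0.0509 = $295.72
Transit benefit: $193.88
Pre-tax total = $295.72 + $193.88 = $489.60
Taxable wages = $5809.86 − $489.60 = $5320.26
City income tax: $5320.26 × 0.03 = $159.61
State income tax: $5320.26 × 0.07 = $372.42
Social Security tax: only $108859.13 − $107669.63 = $1189.50 of this check is subject → $1189.50 × 0.06 = $71.37
Medicare: $5809.86 × 0.0234 = $135.95
AD&D insurance premium: $200.27
Total deductions = $295.72 + $193.88 + $159.61 + $372.42 + $71.37 + $135.95 + $200.27 = $1429.22
Net pay = $5809.86 − $1429.22 = $4380.64

$4380.64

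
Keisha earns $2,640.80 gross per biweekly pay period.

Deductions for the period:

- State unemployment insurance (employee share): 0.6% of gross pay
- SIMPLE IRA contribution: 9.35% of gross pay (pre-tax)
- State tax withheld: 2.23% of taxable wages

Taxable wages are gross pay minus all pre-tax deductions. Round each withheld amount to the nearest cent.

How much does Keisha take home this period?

$2,324.67

SIMPLE IRA contribution: $2,640.80 × 0.0935 = $246.91
Taxable wages = $2,640.80 − $246.91 = $2,393.89
State tax withheld: $2,393.89 × 0.0223 = $53.38
State unemployment insurance (employee share): $2,640.80 × 0.006 = $15.84
Total deductions = $246.91 + $53.38 + $15.84 = $316.13
Net pay = $2,640.80 − $316.13 = $2,324.67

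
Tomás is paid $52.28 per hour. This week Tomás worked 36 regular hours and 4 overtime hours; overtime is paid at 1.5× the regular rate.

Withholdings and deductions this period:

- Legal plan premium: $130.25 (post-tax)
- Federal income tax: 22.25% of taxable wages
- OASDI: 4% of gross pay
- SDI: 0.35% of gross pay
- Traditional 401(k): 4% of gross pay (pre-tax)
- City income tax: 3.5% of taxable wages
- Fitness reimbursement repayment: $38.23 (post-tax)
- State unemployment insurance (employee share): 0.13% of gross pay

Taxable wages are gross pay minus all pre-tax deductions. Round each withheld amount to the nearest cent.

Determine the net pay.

$1,298.29

Regular pay: 36 × $52.28 = $1,882.08
Overtime pay: 4 × $52.28 × 1.5 = $313.68
Gross pay = $1,882.08 + $313.68 = $2,195.76
Traditional 401(k): $2,195.76 × 0.04 = $87.83
Taxable wages = $2,195.76 − $87.83 = $2,107.93
Federal income tax: $2,107.93 × 0.2225 = $469.01
City income tax: $2,107.93 × 0.035 = $73.78
OASDI: $2,195.76 × 0.04 = $87.83
State unemployment insurance (employee share): $2,195.76 × 0.0013 = $2.85
SDI: $2,195.76 × 0.0035 = $7.69
Fitness reimbursement repayment: $38.23
Legal plan premium: $130.25
Total deductions = $87.83 + $469.01 + $73.78 + $87.83 + $2.85 + $7.69 + $38.23 + $130.25 = $897.47
Net pay = $2,195.76 − $897.47 = $1,298.29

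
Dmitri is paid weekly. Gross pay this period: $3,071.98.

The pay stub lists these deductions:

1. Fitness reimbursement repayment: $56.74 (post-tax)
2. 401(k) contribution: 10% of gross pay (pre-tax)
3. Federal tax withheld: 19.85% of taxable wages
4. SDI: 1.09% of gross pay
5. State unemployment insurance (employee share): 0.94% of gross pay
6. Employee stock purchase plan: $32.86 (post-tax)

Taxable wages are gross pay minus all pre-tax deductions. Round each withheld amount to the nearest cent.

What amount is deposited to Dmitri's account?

$2,064.01

401(k) contribution: $3,071.98 × 0.1 = $307.20
Taxable wages = $3,071.98 − $307.20 = $2,764.78
Federal tax withheld: $2,764.78 × 0.1985 = $548.81
SDI: $3,071.98 × 0.0109 = $33.48
State unemployment insurance (employee share): $3,071.98 × 0.0094 = $28.88
Fitness reimbursement repayment: $56.74
Employee stock purchase plan: $32.86
Total deductions = $307.20 + $548.81 + $33.48 + $28.88 + $56.74 + $32.86 = $1,007.97
Net pay = $3,071.98 − $1,007.97 = $2,064.01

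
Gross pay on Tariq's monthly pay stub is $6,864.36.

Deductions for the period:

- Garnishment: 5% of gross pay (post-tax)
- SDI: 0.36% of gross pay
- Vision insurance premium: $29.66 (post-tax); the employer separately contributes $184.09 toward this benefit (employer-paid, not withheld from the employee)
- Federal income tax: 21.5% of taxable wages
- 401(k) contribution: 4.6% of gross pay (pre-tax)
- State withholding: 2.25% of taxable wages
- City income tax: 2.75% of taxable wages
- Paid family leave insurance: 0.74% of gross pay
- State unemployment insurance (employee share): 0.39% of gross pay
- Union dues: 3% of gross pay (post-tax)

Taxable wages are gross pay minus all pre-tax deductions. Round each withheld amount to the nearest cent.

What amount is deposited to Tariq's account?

$4,132.13

401(k) contribution: $6,864.36 × 0.046 = $315.76
Taxable wages = $6,864.36 − $315.76 = $6,548.60
Federal income tax: $6,548.60 × 0.215 = $1,407.95
State withholding: $6,548.60 × 0.0225 = $147.34
City income tax: $6,548.60 × 0.0275 = $180.09
State unemployment insurance (employee share): $6,864.36 × 0.0039 = $26.77
Paid family leave insurance: $6,864.36 × 0.0074 = $50.80
SDI: $6,864.36 × 0.0036 = $24.71
Vision insurance premium: $29.66
Garnishment: $6,864.36 × 0.05 = $343.22
Union dues: $6,864.36 × 0.03 = $205.93
(Employer's $184.09 toward vision insurance premium is not withheld from the employee.)
Total deductions = $315.76 + $1,407.95 + $147.34 + $180.09 + $26.77 + $50.80 + $24.71 + $29.66 + $343.22 + $205.93 = $2,732.23
Net pay = $6,864.36 − $2,732.23 = $4,132.13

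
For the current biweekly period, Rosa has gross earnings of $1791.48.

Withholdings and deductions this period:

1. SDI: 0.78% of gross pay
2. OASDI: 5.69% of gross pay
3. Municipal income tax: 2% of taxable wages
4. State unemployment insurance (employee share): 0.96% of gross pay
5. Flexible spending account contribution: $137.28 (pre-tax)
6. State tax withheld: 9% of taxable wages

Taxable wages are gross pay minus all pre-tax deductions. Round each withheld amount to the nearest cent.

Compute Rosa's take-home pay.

$1339.13

Flexible spending account contribution: $137.28
Taxable wages = $1791.48 − $137.28 = $1654.20
State tax withheld: $1654.20 × 0.09 = $148.88
Municipal income tax: $1654.20 × 0.02 = $33.08
SDI: $1791.48 × 0.0078 = $13.97
OASDI: $1791.48 × 0.0569 = $101.94
State unemployment insurance (employee share): $1791.48 × 0.0096 = $17.20
Total deductions = $137.28 + $148.88 + $33.08 + $13.97 + $101.94 + $17.20 = $452.35
Net pay = $1791.48 − $452.35 = $1339.13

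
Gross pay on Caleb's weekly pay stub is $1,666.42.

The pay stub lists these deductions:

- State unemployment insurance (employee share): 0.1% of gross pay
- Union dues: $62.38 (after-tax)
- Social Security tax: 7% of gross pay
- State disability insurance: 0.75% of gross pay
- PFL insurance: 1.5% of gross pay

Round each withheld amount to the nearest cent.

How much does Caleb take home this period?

$1,448.22

State unemployment insurance (employee share): $1,666.42 × 0.001 = $1.67
Social Security tax: $1,666.42 × 0.07 = $116.65
PFL insurance: $1,666.42 × 0.015 = $25.00
State disability insurance: $1,666.42 × 0.0075 = $12.50
Union dues: $62.38
Total deductions = $1.67 + $116.65 + $25.00 + $12.50 + $62.38 = $218.20
Net pay = $1,666.42 − $218.20 = $1,448.22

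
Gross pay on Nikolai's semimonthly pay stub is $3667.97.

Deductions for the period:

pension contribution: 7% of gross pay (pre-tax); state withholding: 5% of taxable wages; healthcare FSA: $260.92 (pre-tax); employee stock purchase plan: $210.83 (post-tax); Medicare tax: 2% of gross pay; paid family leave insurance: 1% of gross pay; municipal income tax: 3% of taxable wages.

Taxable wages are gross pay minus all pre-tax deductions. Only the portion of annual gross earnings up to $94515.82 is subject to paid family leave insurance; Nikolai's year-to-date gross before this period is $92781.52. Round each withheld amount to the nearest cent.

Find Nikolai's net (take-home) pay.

$2596.74

Pension contribution: $3667.97 × 0.07 = $256.76
Healthcare FSA: $260.92
Pre-tax total = $256.76 + $260.92 = $517.68
Taxable wages = $3667.97 − $517.68 = $3150.29
State withholding: $3150.29 × 0.05 = $157.51
Municipal income tax: $3150.29 × 0.03 = $94.51
Paid family leave insurance: only $94515.82 − $92781.52 = $1734.30 of this check is subject → $1734.30 × 0.01 = $17.34
Medicare tax: $3667.97 × 0.02 = $73.36
Employee stock purchase plan: $210.83
Total deductions = $256.76 + $260.92 + $157.51 + $94.51 + $17.34 + $73.36 + $210.83 = $1071.23
Net pay = $3667.97 − $1071.23 = $2596.74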